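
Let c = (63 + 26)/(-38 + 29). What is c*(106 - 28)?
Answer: -2314/3 ≈ -771.33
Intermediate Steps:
c = -89/9 (c = 89/(-9) = 89*(-⅑) = -89/9 ≈ -9.8889)
c*(106 - 28) = -89*(106 - 28)/9 = -89/9*78 = -2314/3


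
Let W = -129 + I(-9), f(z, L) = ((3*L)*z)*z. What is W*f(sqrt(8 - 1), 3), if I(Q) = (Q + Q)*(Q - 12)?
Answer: 15687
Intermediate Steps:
f(z, L) = 3*L*z**2 (f(z, L) = (3*L*z)*z = 3*L*z**2)
I(Q) = 2*Q*(-12 + Q) (I(Q) = (2*Q)*(-12 + Q) = 2*Q*(-12 + Q))
W = 249 (W = -129 + 2*(-9)*(-12 - 9) = -129 + 2*(-9)*(-21) = -129 + 378 = 249)
W*f(sqrt(8 - 1), 3) = 249*(3*3*(sqrt(8 - 1))**2) = 249*(3*3*(sqrt(7))**2) = 249*(3*3*7) = 249*63 = 15687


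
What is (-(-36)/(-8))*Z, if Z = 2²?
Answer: -18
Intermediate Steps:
Z = 4
(-(-36)/(-8))*Z = -(-36)/(-8)*4 = -(-36)*(-1)/8*4 = -6*¾*4 = -9/2*4 = -18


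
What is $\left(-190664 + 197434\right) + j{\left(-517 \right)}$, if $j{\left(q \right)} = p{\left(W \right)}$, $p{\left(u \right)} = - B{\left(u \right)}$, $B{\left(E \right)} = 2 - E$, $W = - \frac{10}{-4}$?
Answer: $\frac{13541}{2} \approx 6770.5$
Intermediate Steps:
$W = \frac{5}{2}$ ($W = \left(-10\right) \left(- \frac{1}{4}\right) = \frac{5}{2} \approx 2.5$)
$p{\left(u \right)} = -2 + u$ ($p{\left(u \right)} = - (2 - u) = -2 + u$)
$j{\left(q \right)} = \frac{1}{2}$ ($j{\left(q \right)} = -2 + \frac{5}{2} = \frac{1}{2}$)
$\left(-190664 + 197434\right) + j{\left(-517 \right)} = \left(-190664 + 197434\right) + \frac{1}{2} = 6770 + \frac{1}{2} = \frac{13541}{2}$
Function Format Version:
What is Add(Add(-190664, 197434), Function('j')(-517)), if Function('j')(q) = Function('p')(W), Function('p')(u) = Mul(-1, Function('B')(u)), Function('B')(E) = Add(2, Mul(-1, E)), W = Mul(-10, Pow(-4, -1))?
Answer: Rational(13541, 2) ≈ 6770.5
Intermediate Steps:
W = Rational(5, 2) (W = Mul(-10, Rational(-1, 4)) = Rational(5, 2) ≈ 2.5000)
Function('p')(u) = Add(-2, u) (Function('p')(u) = Mul(-1, Add(2, Mul(-1, u))) = Add(-2, u))
Function('j')(q) = Rational(1, 2) (Function('j')(q) = Add(-2, Rational(5, 2)) = Rational(1, 2))
Add(Add(-190664, 197434), Function('j')(-517)) = Add(Add(-190664, 197434), Rational(1, 2)) = Add(6770, Rational(1, 2)) = Rational(13541, 2)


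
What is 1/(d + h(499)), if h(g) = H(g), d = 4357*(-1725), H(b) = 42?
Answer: -1/7515783 ≈ -1.3305e-7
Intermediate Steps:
d = -7515825
h(g) = 42
1/(d + h(499)) = 1/(-7515825 + 42) = 1/(-7515783) = -1/7515783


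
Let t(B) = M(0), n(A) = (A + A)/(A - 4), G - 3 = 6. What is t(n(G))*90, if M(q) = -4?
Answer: -360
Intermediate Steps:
G = 9 (G = 3 + 6 = 9)
n(A) = 2*A/(-4 + A) (n(A) = (2*A)/(-4 + A) = 2*A/(-4 + A))
t(B) = -4
t(n(G))*90 = -4*90 = -360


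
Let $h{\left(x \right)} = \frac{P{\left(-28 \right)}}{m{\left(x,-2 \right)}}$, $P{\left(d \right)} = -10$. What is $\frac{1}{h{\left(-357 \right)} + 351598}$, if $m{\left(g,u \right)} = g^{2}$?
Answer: $\frac{127449}{44810813492} \approx 2.8442 \cdot 10^{-6}$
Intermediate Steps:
$h{\left(x \right)} = - \frac{10}{x^{2}}$
$\frac{1}{h{\left(-357 \right)} + 351598} = \frac{1}{- \frac{10}{127449} + 351598} = \frac{1}{\frac{44810813492}{127449}} = \frac{127449}{44810813492}$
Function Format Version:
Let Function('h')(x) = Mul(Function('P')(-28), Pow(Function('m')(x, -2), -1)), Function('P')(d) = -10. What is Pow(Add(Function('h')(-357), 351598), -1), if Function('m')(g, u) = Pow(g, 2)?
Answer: Rational(127449, 44810813492) ≈ 2.8442e-6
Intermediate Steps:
Function('h')(x) = Mul(-10, Pow(x, -2)) (Function('h')(x) = Mul(-10, Pow(Pow(x, 2), -1)) = Mul(-10, Pow(x, -2)))
Pow(Add(Function('h')(-357), 351598), -1) = Pow(Add(Mul(-10, Pow(-357, -2)), 351598), -1) = Pow(Add(Mul(-10, Rational(1, 127449)), 351598), -1) = Pow(Add(Rational(-10, 127449), 351598), -1) = Pow(Rational(44810813492, 127449), -1) = Rational(127449, 44810813492)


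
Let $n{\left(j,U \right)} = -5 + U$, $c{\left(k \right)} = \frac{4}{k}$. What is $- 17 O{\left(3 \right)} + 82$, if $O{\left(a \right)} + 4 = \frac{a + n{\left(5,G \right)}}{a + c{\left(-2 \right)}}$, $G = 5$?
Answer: $99$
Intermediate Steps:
$O{\left(a \right)} = -4 + \frac{a}{-2 + a}$ ($O{\left(a \right)} = -4 + \frac{a + \left(-5 + 5\right)}{a + \frac{4}{-2}} = -4 + \frac{a + 0}{a + 4 \left(- \frac{1}{2}\right)} = -4 + \frac{a}{a - 2} = -4 + \frac{a}{-2 + a}$)
$- 17 O{\left(3 \right)} + 82 = - 17 \frac{8 - 9}{-2 + 3} + 82 = - 17 \frac{8 - 9}{1} + 82 = - 17 \cdot 1 \left(-1\right) + 82 = \left(-17\right) \left(-1\right) + 82 = 17 + 82 = 99$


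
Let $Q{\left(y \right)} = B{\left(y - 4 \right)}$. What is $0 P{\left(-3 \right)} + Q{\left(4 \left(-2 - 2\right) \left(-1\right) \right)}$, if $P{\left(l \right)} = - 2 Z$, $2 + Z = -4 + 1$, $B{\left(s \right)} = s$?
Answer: $12$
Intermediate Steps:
$Z = -5$ ($Z = -2 + \left(-4 + 1\right) = -2 - 3 = -5$)
$Q{\left(y \right)} = -4 + y$ ($Q{\left(y \right)} = y - 4 = -4 + y$)
$P{\left(l \right)} = 10$ ($P{\left(l \right)} = \left(-2\right) \left(-5\right) = 10$)
$0 P{\left(-3 \right)} + Q{\left(4 \left(-2 - 2\right) \left(-1\right) \right)} = 0 \cdot 10 - \left(4 - 4 \left(-2 - 2\right) \left(-1\right)\right) = 0 - \left(4 - 4 \left(\left(-4\right) \left(-1\right)\right)\right) = 0 + \left(-4 + 4 \cdot 4\right) = 0 + \left(-4 + 16\right) = 0 + 12 = 12$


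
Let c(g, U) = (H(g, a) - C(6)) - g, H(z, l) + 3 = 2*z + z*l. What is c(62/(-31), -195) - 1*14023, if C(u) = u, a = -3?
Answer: -14028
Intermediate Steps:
H(z, l) = -3 + 2*z + l*z (H(z, l) = -3 + (2*z + z*l) = -3 + (2*z + l*z) = -3 + 2*z + l*z)
c(g, U) = -9 - 2*g (c(g, U) = ((-3 + 2*g - 3*g) - 1*6) - g = ((-3 - g) - 6) - g = (-9 - g) - g = -9 - 2*g)
c(62/(-31), -195) - 1*14023 = (-9 - 124/(-31)) - 1*14023 = (-9 - 124*(-1)/31) - 14023 = (-9 - 2*(-2)) - 14023 = (-9 + 4) - 14023 = -5 - 14023 = -14028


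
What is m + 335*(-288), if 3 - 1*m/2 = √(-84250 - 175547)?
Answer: -96474 - 2*I*√259797 ≈ -96474.0 - 1019.4*I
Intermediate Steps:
m = 6 - 2*I*√259797 (m = 6 - 2*√(-84250 - 175547) = 6 - 2*I*√259797 ≈ 6.0 - 1019.4*I)
m + 335*(-288) = (6 - 2*I*√259797) + 335*(-288) = (6 - 2*I*√259797) - 96480 = -96474 - 2*I*√259797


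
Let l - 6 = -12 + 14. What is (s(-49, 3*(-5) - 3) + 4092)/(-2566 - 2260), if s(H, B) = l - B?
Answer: -2059/2413 ≈ -0.85329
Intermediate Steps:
l = 8 (l = 6 + (-12 + 14) = 6 + 2 = 8)
s(H, B) = 8 - B
(s(-49, 3*(-5) - 3) + 4092)/(-2566 - 2260) = ((8 - (3*(-5) - 3)) + 4092)/(-2566 - 2260) = ((8 - (-15 - 3)) + 4092)/(-4826) = ((8 - 1*(-18)) + 4092)*(-1/4826) = ((8 + 18) + 4092)*(-1/4826) = (26 + 4092)*(-1/4826) = 4118*(-1/4826) = -2059/2413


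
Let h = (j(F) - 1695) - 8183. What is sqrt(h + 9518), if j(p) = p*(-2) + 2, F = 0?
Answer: I*sqrt(358) ≈ 18.921*I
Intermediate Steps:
j(p) = 2 - 2*p (j(p) = -2*p + 2 = 2 - 2*p)
h = -9876 (h = ((2 - 2*0) - 1695) - 8183 = ((2 + 0) - 1695) - 8183 = (2 - 1695) - 8183 = -1693 - 8183 = -9876)
sqrt(h + 9518) = sqrt(-9876 + 9518) = sqrt(-358) = I*sqrt(358)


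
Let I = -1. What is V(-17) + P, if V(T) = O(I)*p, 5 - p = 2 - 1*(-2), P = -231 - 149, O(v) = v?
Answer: -381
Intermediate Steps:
P = -380
p = 1 (p = 5 - (2 - 1*(-2)) = 5 - (2 + 2) = 5 - 1*4 = 5 - 4 = 1)
V(T) = -1 (V(T) = -1*1 = -1)
V(-17) + P = -1 - 380 = -381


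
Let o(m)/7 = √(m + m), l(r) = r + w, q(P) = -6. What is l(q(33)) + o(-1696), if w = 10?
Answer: 4 + 56*I*√53 ≈ 4.0 + 407.69*I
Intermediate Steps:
l(r) = 10 + r (l(r) = r + 10 = 10 + r)
o(m) = 7*√2*√m (o(m) = 7*√(m + m) = 7*√(2*m) = 7*(√2*√m) = 7*√2*√m)
l(q(33)) + o(-1696) = (10 - 6) + 7*√2*√(-1696) = 4 + 7*√2*(4*I*√106) = 4 + 56*I*√53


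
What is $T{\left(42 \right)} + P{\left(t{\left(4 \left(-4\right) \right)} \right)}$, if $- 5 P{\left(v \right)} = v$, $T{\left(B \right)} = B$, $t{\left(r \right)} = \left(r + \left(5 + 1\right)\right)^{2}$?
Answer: $22$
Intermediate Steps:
$t{\left(r \right)} = \left(6 + r\right)^{2}$ ($t{\left(r \right)} = \left(r + 6\right)^{2} = \left(6 + r\right)^{2}$)
$P{\left(v \right)} = - \frac{v}{5}$
$T{\left(42 \right)} + P{\left(t{\left(4 \left(-4\right) \right)} \right)} = 42 - \frac{\left(6 + 4 \left(-4\right)\right)^{2}}{5} = 42 - \frac{\left(6 - 16\right)^{2}}{5} = 42 - \frac{\left(-10\right)^{2}}{5} = 42 - 20 = 22$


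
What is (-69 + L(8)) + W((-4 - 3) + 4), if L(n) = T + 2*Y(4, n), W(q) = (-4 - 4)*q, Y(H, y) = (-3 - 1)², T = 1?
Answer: -12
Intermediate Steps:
Y(H, y) = 16 (Y(H, y) = (-4)² = 16)
W(q) = -8*q
L(n) = 33 (L(n) = 1 + 2*16 = 1 + 32 = 33)
(-69 + L(8)) + W((-4 - 3) + 4) = (-69 + 33) - 8*((-4 - 3) + 4) = -36 - 8*(-7 + 4) = -36 - 8*(-3) = -36 + 24 = -12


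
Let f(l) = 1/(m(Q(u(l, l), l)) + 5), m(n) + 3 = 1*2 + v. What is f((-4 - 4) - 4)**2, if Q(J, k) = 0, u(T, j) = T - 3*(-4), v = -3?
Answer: 1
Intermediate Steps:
u(T, j) = 12 + T (u(T, j) = T + 12 = 12 + T)
m(n) = -4 (m(n) = -3 + (1*2 - 3) = -3 + (2 - 3) = -3 - 1 = -4)
f(l) = 1 (f(l) = 1/(-4 + 5) = 1/1 = 1)
f((-4 - 4) - 4)**2 = 1**2 = 1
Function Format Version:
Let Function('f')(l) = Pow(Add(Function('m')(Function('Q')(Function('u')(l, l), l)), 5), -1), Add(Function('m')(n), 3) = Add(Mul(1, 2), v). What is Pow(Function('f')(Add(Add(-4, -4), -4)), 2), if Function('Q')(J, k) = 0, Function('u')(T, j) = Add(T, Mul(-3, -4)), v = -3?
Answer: 1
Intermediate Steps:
Function('u')(T, j) = Add(12, T) (Function('u')(T, j) = Add(T, 12) = Add(12, T))
Function('m')(n) = -4 (Function('m')(n) = Add(-3, Add(Mul(1, 2), -3)) = Add(-3, Add(2, -3)) = Add(-3, -1) = -4)
Function('f')(l) = 1 (Function('f')(l) = Pow(Add(-4, 5), -1) = Pow(1, -1) = 1)
Pow(Function('f')(Add(Add(-4, -4), -4)), 2) = Pow(1, 2) = 1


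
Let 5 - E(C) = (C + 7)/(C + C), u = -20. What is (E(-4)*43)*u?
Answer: -9245/2 ≈ -4622.5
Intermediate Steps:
E(C) = 5 - (7 + C)/(2*C) (E(C) = 5 - (C + 7)/(C + C) = 5 - (7 + C)/(2*C))
(E(-4)*43)*u = (((½)*(-7 + 9*(-4))/(-4))*43)*(-20) = (((½)*(-¼)*(-7 - 36))*43)*(-20) = (((½)*(-¼)*(-43))*43)*(-20) = ((43/8)*43)*(-20) = (1849/8)*(-20) = -9245/2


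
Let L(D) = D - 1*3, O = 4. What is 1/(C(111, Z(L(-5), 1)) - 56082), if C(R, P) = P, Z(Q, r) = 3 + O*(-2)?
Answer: -1/56087 ≈ -1.7829e-5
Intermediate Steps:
L(D) = -3 + D (L(D) = D - 3 = -3 + D)
Z(Q, r) = -5 (Z(Q, r) = 3 + 4*(-2) = 3 - 8 = -5)
1/(C(111, Z(L(-5), 1)) - 56082) = 1/(-5 - 56082) = 1/(-56087) = -1/56087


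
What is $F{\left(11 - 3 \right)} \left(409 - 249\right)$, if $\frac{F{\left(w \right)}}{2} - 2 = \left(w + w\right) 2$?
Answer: $10880$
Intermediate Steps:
$F{\left(w \right)} = 4 + 8 w$ ($F{\left(w \right)} = 4 + 2 \left(w + w\right) 2 = 4 + 2 \cdot 2 w 2 = 4 + 2 \cdot 4 w = 4 + 8 w$)
$F{\left(11 - 3 \right)} \left(409 - 249\right) = \left(4 + 8 \left(11 - 3\right)\right) \left(409 - 249\right) = \left(4 + 8 \left(11 - 3\right)\right) 160 = \left(4 + 8 \cdot 8\right) 160 = \left(4 + 64\right) 160 = 68 \cdot 160 = 10880$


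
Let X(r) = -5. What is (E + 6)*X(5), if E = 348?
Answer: -1770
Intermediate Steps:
(E + 6)*X(5) = (348 + 6)*(-5) = 354*(-5) = -1770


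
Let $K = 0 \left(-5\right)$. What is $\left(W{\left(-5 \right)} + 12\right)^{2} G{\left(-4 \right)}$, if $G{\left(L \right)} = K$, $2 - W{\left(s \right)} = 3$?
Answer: $0$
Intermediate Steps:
$W{\left(s \right)} = -1$ ($W{\left(s \right)} = 2 - 3 = -1$)
$K = 0$
$G{\left(L \right)} = 0$
$\left(W{\left(-5 \right)} + 12\right)^{2} G{\left(-4 \right)} = \left(-1 + 12\right)^{2} \cdot 0 = 11^{2} \cdot 0 = 121 \cdot 0 = 0$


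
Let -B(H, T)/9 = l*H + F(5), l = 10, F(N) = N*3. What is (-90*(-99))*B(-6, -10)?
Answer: 3608550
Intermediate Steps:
F(N) = 3*N
B(H, T) = -135 - 90*H (B(H, T) = -9*(10*H + 3*5) = -9*(10*H + 15) = -9*(15 + 10*H) = -135 - 90*H)
(-90*(-99))*B(-6, -10) = (-90*(-99))*(-135 - 90*(-6)) = 8910*(-135 + 540) = 8910*405 = 3608550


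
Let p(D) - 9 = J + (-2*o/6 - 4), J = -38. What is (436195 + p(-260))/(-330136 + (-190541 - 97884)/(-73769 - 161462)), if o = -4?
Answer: -307797411190/232973798973 ≈ -1.3212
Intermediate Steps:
p(D) = -95/3 (p(D) = 9 + (-38 + (-(-8)/6 - 4)) = 9 + (-38 + (-2*(-⅔) - 4)) = 9 + (-38 + (4/3 - 4)) = 9 + (-38 - 8/3) = 9 - 122/3 = -95/3)
(436195 + p(-260))/(-330136 + (-190541 - 97884)/(-73769 - 161462)) = (436195 - 95/3)/(-330136 + (-190541 - 97884)/(-73769 - 161462)) = 1308490/(3*(-330136 - 288425/(-235231))) = 1308490/(3*(-330136 - 288425*(-1/235231))) = 1308490/(3*(-330136 + 288425/235231)) = 1308490/(3*(-77657932991/235231)) = (1308490/3)*(-235231/77657932991) = -307797411190/232973798973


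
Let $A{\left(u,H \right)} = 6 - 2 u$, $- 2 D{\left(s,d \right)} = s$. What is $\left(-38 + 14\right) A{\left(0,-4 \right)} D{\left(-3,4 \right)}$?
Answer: $-216$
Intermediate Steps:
$D{\left(s,d \right)} = - \frac{s}{2}$
$A{\left(u,H \right)} = 6 - 2 u$
$\left(-38 + 14\right) A{\left(0,-4 \right)} D{\left(-3,4 \right)} = \left(-38 + 14\right) \left(6 - 0\right) \left(\left(- \frac{1}{2}\right) \left(-3\right)\right) = - 24 \left(6 + 0\right) \frac{3}{2} = \left(-24\right) 6 \cdot \frac{3}{2} = \left(-144\right) \frac{3}{2} = -216$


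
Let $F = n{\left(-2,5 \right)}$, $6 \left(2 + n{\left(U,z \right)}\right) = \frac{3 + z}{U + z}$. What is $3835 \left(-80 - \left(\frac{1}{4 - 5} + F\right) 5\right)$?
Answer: $- \frac{2320175}{9} \approx -2.578 \cdot 10^{5}$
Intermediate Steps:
$n{\left(U,z \right)} = -2 + \frac{3 + z}{6 \left(U + z\right)}$ ($n{\left(U,z \right)} = -2 + \frac{\left(3 + z\right) \frac{1}{U + z}}{6} = -2 + \frac{\frac{1}{U + z} \left(3 + z\right)}{6} = -2 + \frac{3 + z}{6 \left(U + z\right)}$)
$F = - \frac{14}{9}$ ($F = \frac{3 - -24 - 55}{6 \left(-2 + 5\right)} = \frac{3 + 24 - 55}{6 \cdot 3} = \frac{1}{6} \cdot \frac{1}{3} \left(-28\right) = - \frac{14}{9} \approx -1.5556$)
$3835 \left(-80 - \left(\frac{1}{4 - 5} + F\right) 5\right) = 3835 \left(-80 - \left(\frac{1}{4 - 5} - \frac{14}{9}\right) 5\right) = 3835 \left(-80 - \left(\frac{1}{-1} - \frac{14}{9}\right) 5\right) = 3835 \left(-80 - \left(-1 - \frac{14}{9}\right) 5\right) = 3835 \left(-80 - \left(- \frac{23}{9}\right) 5\right) = 3835 \left(-80 - - \frac{115}{9}\right) = 3835 \left(-80 + \frac{115}{9}\right) = 3835 \left(- \frac{605}{9}\right) = - \frac{2320175}{9}$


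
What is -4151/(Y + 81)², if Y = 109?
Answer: -4151/36100 ≈ -0.11499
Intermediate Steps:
-4151/(Y + 81)² = -4151/(109 + 81)² = -4151/(190²) = -4151/36100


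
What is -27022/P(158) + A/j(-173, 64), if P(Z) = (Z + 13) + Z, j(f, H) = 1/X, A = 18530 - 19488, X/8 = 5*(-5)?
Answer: 63009378/329 ≈ 1.9152e+5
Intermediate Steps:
X = -200 (X = 8*(5*(-5)) = 8*(-25) = -200)
A = -958
j(f, H) = -1/200 (j(f, H) = 1/(-200) = -1/200)
P(Z) = 13 + 2*Z (P(Z) = (13 + Z) + Z = 13 + 2*Z)
-27022/P(158) + A/j(-173, 64) = -27022/(13 + 2*158) - 958/(-1/200) = -27022/(13 + 316) - 958*(-200) = -27022/329 + 191600 = 63009378/329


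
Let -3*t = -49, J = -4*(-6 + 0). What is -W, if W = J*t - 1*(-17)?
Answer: -409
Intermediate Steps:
J = 24 (J = -4*(-6) = 24)
t = 49/3 (t = -1/3*(-49) = 49/3 ≈ 16.333)
W = 409 (W = 24*(49/3) - 1*(-17) = 392 + 17 = 409)
-W = -1*409 = -409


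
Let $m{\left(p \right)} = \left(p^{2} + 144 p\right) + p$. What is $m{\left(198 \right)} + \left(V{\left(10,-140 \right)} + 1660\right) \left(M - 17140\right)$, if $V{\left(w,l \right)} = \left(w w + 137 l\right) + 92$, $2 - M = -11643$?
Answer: $95285274$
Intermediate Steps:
$M = 11645$ ($M = 2 - -11643 = 2 + 11643 = 11645$)
$V{\left(w,l \right)} = 92 + w^{2} + 137 l$ ($V{\left(w,l \right)} = \left(w^{2} + 137 l\right) + 92 = 92 + w^{2} + 137 l$)
$m{\left(p \right)} = p^{2} + 145 p$
$m{\left(198 \right)} + \left(V{\left(10,-140 \right)} + 1660\right) \left(M - 17140\right) = 198 \left(145 + 198\right) + \left(\left(92 + 10^{2} + 137 \left(-140\right)\right) + 1660\right) \left(11645 - 17140\right) = 198 \cdot 343 + \left(\left(92 + 100 - 19180\right) + 1660\right) \left(-5495\right) = 67914 + \left(-18988 + 1660\right) \left(-5495\right) = 67914 - -95217360 = 67914 + 95217360 = 95285274$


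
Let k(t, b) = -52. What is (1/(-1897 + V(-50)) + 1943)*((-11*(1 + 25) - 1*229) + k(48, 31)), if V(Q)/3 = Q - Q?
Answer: -298555470/271 ≈ -1.1017e+6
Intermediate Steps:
V(Q) = 0 (V(Q) = 3*(Q - Q) = 3*0 = 0)
(1/(-1897 + V(-50)) + 1943)*((-11*(1 + 25) - 1*229) + k(48, 31)) = (1/(-1897 + 0) + 1943)*((-11*(1 + 25) - 1*229) - 52) = (1/(-1897) + 1943)*((-11*26 - 229) - 52) = (-1/1897 + 1943)*((-286 - 229) - 52) = 3685870*(-515 - 52)/1897 = (3685870/1897)*(-567) = -298555470/271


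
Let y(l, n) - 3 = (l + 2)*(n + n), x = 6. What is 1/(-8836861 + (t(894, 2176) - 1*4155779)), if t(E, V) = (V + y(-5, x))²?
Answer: -1/8400191 ≈ -1.1904e-7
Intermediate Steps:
y(l, n) = 3 + 2*n*(2 + l) (y(l, n) = 3 + (l + 2)*(n + n) = 3 + (2 + l)*(2*n) = 3 + 2*n*(2 + l))
t(E, V) = (-33 + V)² (t(E, V) = (V + (3 + 4*6 + 2*(-5)*6))² = (V + (3 + 24 - 60))² = (V - 33)² = (-33 + V)²)
1/(-8836861 + (t(894, 2176) - 1*4155779)) = 1/(-8836861 + ((-33 + 2176)² - 1*4155779)) = 1/(-8836861 + (2143² - 4155779)) = 1/(-8836861 + (4592449 - 4155779)) = 1/(-8836861 + 436670) = 1/(-8400191) = -1/8400191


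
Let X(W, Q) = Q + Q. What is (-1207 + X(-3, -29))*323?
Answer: -408595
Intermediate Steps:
X(W, Q) = 2*Q
(-1207 + X(-3, -29))*323 = (-1207 + 2*(-29))*323 = (-1207 - 58)*323 = -1265*323 = -408595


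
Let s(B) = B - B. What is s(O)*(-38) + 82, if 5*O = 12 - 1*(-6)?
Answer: 82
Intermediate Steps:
O = 18/5 (O = (12 - 1*(-6))/5 = (12 + 6)/5 = (⅕)*18 = 18/5 ≈ 3.6000)
s(B) = 0
s(O)*(-38) + 82 = 0*(-38) + 82 = 0 + 82 = 82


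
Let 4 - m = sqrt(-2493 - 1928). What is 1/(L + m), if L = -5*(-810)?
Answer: 4054/16439337 + I*sqrt(4421)/16439337 ≈ 0.0002466 + 4.0446e-6*I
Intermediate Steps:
m = 4 - I*sqrt(4421) (m = 4 - sqrt(-2493 - 1928) = 4 - sqrt(-4421) = 4 - I*sqrt(4421) ≈ 4.0 - 66.491*I)
L = 4050
1/(L + m) = 1/(4050 + (4 - I*sqrt(4421))) = 1/(4054 - I*sqrt(4421))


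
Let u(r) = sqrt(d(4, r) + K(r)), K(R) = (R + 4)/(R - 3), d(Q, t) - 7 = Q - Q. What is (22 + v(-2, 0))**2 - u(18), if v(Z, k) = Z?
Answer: 400 - sqrt(1905)/15 ≈ 397.09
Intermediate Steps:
d(Q, t) = 7 (d(Q, t) = 7 + (Q - Q) = 7 + 0 = 7)
K(R) = (4 + R)/(-3 + R)
u(r) = sqrt(7 + (4 + r)/(-3 + r))
(22 + v(-2, 0))**2 - u(18) = (22 - 2)**2 - sqrt((-17 + 8*18)/(-3 + 18)) = 20**2 - sqrt((-17 + 144)/15) = 400 - sqrt((1/15)*127) = 400 - sqrt(127/15) = 400 - sqrt(1905)/15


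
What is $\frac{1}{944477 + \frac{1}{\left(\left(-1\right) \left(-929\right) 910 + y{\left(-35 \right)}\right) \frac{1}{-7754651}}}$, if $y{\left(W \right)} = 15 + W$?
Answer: $\frac{845370}{798424766839} \approx 1.0588 \cdot 10^{-6}$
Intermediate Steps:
$\frac{1}{944477 + \frac{1}{\left(\left(-1\right) \left(-929\right) 910 + y{\left(-35 \right)}\right) \frac{1}{-7754651}}} = \frac{1}{944477 + \frac{1}{\left(\left(-1\right) \left(-929\right) 910 + \left(15 - 35\right)\right) \frac{1}{-7754651}}} = \frac{1}{944477 + \frac{1}{\left(929 \cdot 910 - 20\right) \left(- \frac{1}{7754651}\right)}} = \frac{1}{944477 + \frac{1}{\left(845390 - 20\right) \left(- \frac{1}{7754651}\right)}} = \frac{1}{944477 + \frac{1}{845370 \left(- \frac{1}{7754651}\right)}} = \frac{1}{944477 + \frac{1}{- \frac{845370}{7754651}}} = \frac{1}{944477 - \frac{7754651}{845370}} = \frac{1}{\frac{798424766839}{845370}} = \frac{845370}{798424766839}$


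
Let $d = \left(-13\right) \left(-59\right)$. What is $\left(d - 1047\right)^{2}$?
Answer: $78400$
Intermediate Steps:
$d = 767$
$\left(d - 1047\right)^{2} = \left(767 - 1047\right)^{2} = \left(-280\right)^{2} = 78400$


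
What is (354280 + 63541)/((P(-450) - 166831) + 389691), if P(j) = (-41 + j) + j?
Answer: 417821/221919 ≈ 1.8828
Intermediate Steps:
P(j) = -41 + 2*j
(354280 + 63541)/((P(-450) - 166831) + 389691) = (354280 + 63541)/(((-41 + 2*(-450)) - 166831) + 389691) = 417821/(((-41 - 900) - 166831) + 389691) = 417821/((-941 - 166831) + 389691) = 417821/(-167772 + 389691) = 417821/221919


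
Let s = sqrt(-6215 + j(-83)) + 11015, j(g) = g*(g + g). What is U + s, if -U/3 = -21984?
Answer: 76967 + sqrt(7563) ≈ 77054.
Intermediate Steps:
U = 65952 (U = -3*(-21984) = 65952)
j(g) = 2*g**2 (j(g) = g*(2*g) = 2*g**2)
s = 11015 + sqrt(7563) (s = sqrt(-6215 + 2*(-83)**2) + 11015 = sqrt(-6215 + 2*6889) + 11015 = sqrt(-6215 + 13778) + 11015 = sqrt(7563) + 11015 = 11015 + sqrt(7563) ≈ 11102.)
U + s = 65952 + (11015 + sqrt(7563)) = 76967 + sqrt(7563)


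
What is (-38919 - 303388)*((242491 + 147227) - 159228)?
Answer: -78898340430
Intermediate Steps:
(-38919 - 303388)*((242491 + 147227) - 159228) = -342307*(389718 - 159228) = -342307*230490 = -78898340430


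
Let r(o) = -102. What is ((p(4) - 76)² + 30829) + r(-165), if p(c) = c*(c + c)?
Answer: 32663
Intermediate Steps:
p(c) = 2*c² (p(c) = c*(2*c) = 2*c²)
((p(4) - 76)² + 30829) + r(-165) = ((2*4² - 76)² + 30829) - 102 = ((2*16 - 76)² + 30829) - 102 = ((32 - 76)² + 30829) - 102 = ((-44)² + 30829) - 102 = (1936 + 30829) - 102 = 32765 - 102 = 32663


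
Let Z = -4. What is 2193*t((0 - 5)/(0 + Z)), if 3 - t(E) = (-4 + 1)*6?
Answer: 46053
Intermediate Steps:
t(E) = 21 (t(E) = 3 - (-4 + 1)*6 = 3 - (-3)*6 = 3 - 1*(-18) = 3 + 18 = 21)
2193*t((0 - 5)/(0 + Z)) = 2193*21 = 46053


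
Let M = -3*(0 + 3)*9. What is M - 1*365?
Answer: -446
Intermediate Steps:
M = -81 (M = -3*3*9 = -9*9 = -81)
M - 1*365 = -81 - 1*365 = -81 - 365 = -446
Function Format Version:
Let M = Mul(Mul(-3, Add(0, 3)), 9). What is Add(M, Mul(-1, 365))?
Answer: -446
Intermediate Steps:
M = -81 (M = Mul(Mul(-3, 3), 9) = Mul(-9, 9) = -81)
Add(M, Mul(-1, 365)) = Add(-81, Mul(-1, 365)) = Add(-81, -365) = -446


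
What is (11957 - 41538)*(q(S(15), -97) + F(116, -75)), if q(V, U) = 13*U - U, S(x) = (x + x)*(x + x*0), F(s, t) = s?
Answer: 31000888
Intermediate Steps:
S(x) = 2*x² (S(x) = (2*x)*(x + 0) = (2*x)*x = 2*x²)
q(V, U) = 12*U
(11957 - 41538)*(q(S(15), -97) + F(116, -75)) = (11957 - 41538)*(12*(-97) + 116) = -29581*(-1164 + 116) = -29581*(-1048) = 31000888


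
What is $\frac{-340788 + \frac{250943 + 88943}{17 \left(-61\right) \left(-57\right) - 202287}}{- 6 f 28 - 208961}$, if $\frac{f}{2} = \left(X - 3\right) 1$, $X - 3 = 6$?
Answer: $\frac{24396842075}{15103632453} \approx 1.6153$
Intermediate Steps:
$X = 9$ ($X = 3 + 6 = 9$)
$f = 12$ ($f = 2 \left(9 - 3\right) 1 = 2 \cdot 6 \cdot 1 = 2 \cdot 6 = 12$)
$\frac{-340788 + \frac{250943 + 88943}{17 \left(-61\right) \left(-57\right) - 202287}}{- 6 f 28 - 208961} = \frac{-340788 + \frac{250943 + 88943}{17 \left(-61\right) \left(-57\right) - 202287}}{\left(-6\right) 12 \cdot 28 - 208961} = \frac{-340788 + \frac{339886}{\left(-1037\right) \left(-57\right) - 202287}}{\left(-72\right) 28 - 208961} = \frac{-340788 + \frac{339886}{59109 - 202287}}{-2016 - 208961} = \frac{-340788 + \frac{339886}{-143178}}{-210977} = \left(-340788 + 339886 \left(- \frac{1}{143178}\right)\right) \left(- \frac{1}{210977}\right) = \left(-340788 - \frac{169943}{71589}\right) \left(- \frac{1}{210977}\right) = \left(- \frac{24396842075}{71589}\right) \left(- \frac{1}{210977}\right) = \frac{24396842075}{15103632453}$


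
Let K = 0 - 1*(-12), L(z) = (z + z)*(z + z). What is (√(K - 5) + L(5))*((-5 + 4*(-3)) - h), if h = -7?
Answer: -1000 - 10*√7 ≈ -1026.5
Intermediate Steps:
L(z) = 4*z² (L(z) = (2*z)*(2*z) = 4*z²)
K = 12 (K = 0 + 12 = 12)
(√(K - 5) + L(5))*((-5 + 4*(-3)) - h) = (√(12 - 5) + 4*5²)*((-5 + 4*(-3)) - 1*(-7)) = (√7 + 4*25)*((-5 - 12) + 7) = (√7 + 100)*(-17 + 7) = (100 + √7)*(-10) = -1000 - 10*√7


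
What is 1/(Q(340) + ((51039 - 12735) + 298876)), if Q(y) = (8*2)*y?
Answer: 1/342620 ≈ 2.9187e-6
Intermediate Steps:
Q(y) = 16*y
1/(Q(340) + ((51039 - 12735) + 298876)) = 1/(16*340 + ((51039 - 12735) + 298876)) = 1/(5440 + (38304 + 298876)) = 1/(5440 + 337180) = 1/342620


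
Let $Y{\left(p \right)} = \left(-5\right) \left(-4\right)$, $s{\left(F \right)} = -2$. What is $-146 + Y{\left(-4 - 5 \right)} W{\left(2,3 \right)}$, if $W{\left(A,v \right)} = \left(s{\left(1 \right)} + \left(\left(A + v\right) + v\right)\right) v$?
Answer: $214$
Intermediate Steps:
$Y{\left(p \right)} = 20$
$W{\left(A,v \right)} = v \left(-2 + A + 2 v\right)$ ($W{\left(A,v \right)} = \left(-2 + \left(\left(A + v\right) + v\right)\right) v = \left(-2 + \left(A + 2 v\right)\right) v = \left(-2 + A + 2 v\right) v = v \left(-2 + A + 2 v\right)$)
$-146 + Y{\left(-4 - 5 \right)} W{\left(2,3 \right)} = -146 + 20 \cdot 3 \left(-2 + 2 + 2 \cdot 3\right) = -146 + 20 \cdot 3 \left(-2 + 2 + 6\right) = -146 + 20 \cdot 3 \cdot 6 = -146 + 20 \cdot 18 = -146 + 360 = 214$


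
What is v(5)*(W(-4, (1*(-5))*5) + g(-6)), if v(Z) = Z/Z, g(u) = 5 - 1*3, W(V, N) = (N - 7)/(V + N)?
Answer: 90/29 ≈ 3.1034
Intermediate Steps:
W(V, N) = (-7 + N)/(N + V)
g(u) = 2 (g(u) = 5 - 3 = 2)
v(Z) = 1
v(5)*(W(-4, (1*(-5))*5) + g(-6)) = 1*((-7 + (1*(-5))*5)/((1*(-5))*5 - 4) + 2) = 1*((-7 - 5*5)/(-5*5 - 4) + 2) = 1*((-7 - 25)/(-25 - 4) + 2) = 1*(-32/(-29) + 2) = 1*(-1/29*(-32) + 2) = 1*(32/29 + 2) = 1*(90/29) = 90/29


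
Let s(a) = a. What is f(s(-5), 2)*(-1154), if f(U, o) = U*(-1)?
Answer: -5770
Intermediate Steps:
f(U, o) = -U
f(s(-5), 2)*(-1154) = -1*(-5)*(-1154) = 5*(-1154) = -5770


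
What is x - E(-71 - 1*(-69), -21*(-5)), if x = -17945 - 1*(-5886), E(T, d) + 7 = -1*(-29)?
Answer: -12081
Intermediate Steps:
E(T, d) = 22 (E(T, d) = -7 - 1*(-29) = -7 + 29 = 22)
x = -12059 (x = -17945 + 5886 = -12059)
x - E(-71 - 1*(-69), -21*(-5)) = -12059 - 1*22 = -12059 - 22 = -12081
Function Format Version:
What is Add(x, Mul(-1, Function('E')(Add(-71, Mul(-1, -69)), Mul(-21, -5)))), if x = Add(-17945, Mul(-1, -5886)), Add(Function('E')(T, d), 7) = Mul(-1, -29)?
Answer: -12081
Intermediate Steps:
Function('E')(T, d) = 22 (Function('E')(T, d) = Add(-7, Mul(-1, -29)) = Add(-7, 29) = 22)
x = -12059 (x = Add(-17945, 5886) = -12059)
Add(x, Mul(-1, Function('E')(Add(-71, Mul(-1, -69)), Mul(-21, -5)))) = Add(-12059, Mul(-1, 22)) = Add(-12059, -22) = -12081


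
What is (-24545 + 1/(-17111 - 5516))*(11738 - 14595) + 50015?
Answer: 1587851538017/22627 ≈ 7.0175e+7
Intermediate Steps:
(-24545 + 1/(-17111 - 5516))*(11738 - 14595) + 50015 = (-24545 + 1/(-22627))*(-2857) + 50015 = (-24545 - 1/22627)*(-2857) + 50015 = -555379716/22627*(-2857) + 50015 = 1586719848612/22627 + 50015 = 1587851538017/22627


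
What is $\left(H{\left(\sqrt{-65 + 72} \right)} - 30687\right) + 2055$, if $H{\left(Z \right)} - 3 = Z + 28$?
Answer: $-28601 + \sqrt{7} \approx -28598.0$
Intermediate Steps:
$H{\left(Z \right)} = 31 + Z$ ($H{\left(Z \right)} = 3 + \left(Z + 28\right) = 3 + \left(28 + Z\right) = 31 + Z$)
$\left(H{\left(\sqrt{-65 + 72} \right)} - 30687\right) + 2055 = \left(\left(31 + \sqrt{-65 + 72}\right) - 30687\right) + 2055 = \left(\left(31 + \sqrt{7}\right) - 30687\right) + 2055 = \left(-30656 + \sqrt{7}\right) + 2055 = -28601 + \sqrt{7}$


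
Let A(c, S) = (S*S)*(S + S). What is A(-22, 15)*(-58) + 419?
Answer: -391081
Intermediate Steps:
A(c, S) = 2*S**3 (A(c, S) = S**2*(2*S) = 2*S**3)
A(-22, 15)*(-58) + 419 = (2*15**3)*(-58) + 419 = (2*3375)*(-58) + 419 = 6750*(-58) + 419 = -391500 + 419 = -391081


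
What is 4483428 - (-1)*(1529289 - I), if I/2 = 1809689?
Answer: 2393339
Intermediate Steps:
I = 3619378 (I = 2*1809689 = 3619378)
4483428 - (-1)*(1529289 - I) = 4483428 - (-1)*(1529289 - 1*3619378) = 4483428 - (-1)*(1529289 - 3619378) = 4483428 - (-1)*(-2090089) = 4483428 - 1*2090089 = 4483428 - 2090089 = 2393339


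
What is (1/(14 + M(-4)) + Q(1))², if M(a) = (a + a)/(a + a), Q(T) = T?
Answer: 256/225 ≈ 1.1378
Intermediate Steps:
M(a) = 1 (M(a) = (2*a)/((2*a)) = (2*a)*(1/(2*a)) = 1)
(1/(14 + M(-4)) + Q(1))² = (1/(14 + 1) + 1)² = (1/15 + 1)² = (16/15)² = 256/225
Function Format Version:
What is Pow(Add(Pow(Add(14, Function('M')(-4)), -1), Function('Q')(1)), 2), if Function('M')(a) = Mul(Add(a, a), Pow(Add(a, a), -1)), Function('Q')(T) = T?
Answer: Rational(256, 225) ≈ 1.1378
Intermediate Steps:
Function('M')(a) = 1 (Function('M')(a) = Mul(Mul(2, a), Pow(Mul(2, a), -1)) = Mul(Mul(2, a), Mul(Rational(1, 2), Pow(a, -1))) = 1)
Pow(Add(Pow(Add(14, Function('M')(-4)), -1), Function('Q')(1)), 2) = Pow(Add(Pow(Add(14, 1), -1), 1), 2) = Pow(Add(Pow(15, -1), 1), 2) = Pow(Add(Rational(1, 15), 1), 2) = Pow(Rational(16, 15), 2) = Rational(256, 225)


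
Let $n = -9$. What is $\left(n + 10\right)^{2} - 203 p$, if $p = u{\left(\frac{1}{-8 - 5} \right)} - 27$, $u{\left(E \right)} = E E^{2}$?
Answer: $\frac{12044157}{2197} \approx 5482.1$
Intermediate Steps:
$u{\left(E \right)} = E^{3}$
$p = - \frac{59320}{2197}$ ($p = \left(\frac{1}{-8 - 5}\right)^{3} - 27 = \left(\frac{1}{-13}\right)^{3} - 27 = \left(- \frac{1}{13}\right)^{3} - 27 = - \frac{1}{2197} - 27 = - \frac{59320}{2197} \approx -27.0$)
$\left(n + 10\right)^{2} - 203 p = \left(-9 + 10\right)^{2} - - \frac{12041960}{2197} = 1^{2} + \frac{12041960}{2197} = 1 + \frac{12041960}{2197} = \frac{12044157}{2197}$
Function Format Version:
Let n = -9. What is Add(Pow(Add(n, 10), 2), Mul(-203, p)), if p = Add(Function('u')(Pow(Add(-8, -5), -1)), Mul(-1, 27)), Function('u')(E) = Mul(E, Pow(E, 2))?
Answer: Rational(12044157, 2197) ≈ 5482.1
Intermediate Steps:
Function('u')(E) = Pow(E, 3)
p = Rational(-59320, 2197) (p = Add(Pow(Pow(Add(-8, -5), -1), 3), Mul(-1, 27)) = Add(Pow(Pow(-13, -1), 3), -27) = Add(Pow(Rational(-1, 13), 3), -27) = Add(Rational(-1, 2197), -27) = Rational(-59320, 2197) ≈ -27.000)
Add(Pow(Add(n, 10), 2), Mul(-203, p)) = Add(Pow(Add(-9, 10), 2), Mul(-203, Rational(-59320, 2197))) = Add(Pow(1, 2), Rational(12041960, 2197)) = Add(1, Rational(12041960, 2197)) = Rational(12044157, 2197)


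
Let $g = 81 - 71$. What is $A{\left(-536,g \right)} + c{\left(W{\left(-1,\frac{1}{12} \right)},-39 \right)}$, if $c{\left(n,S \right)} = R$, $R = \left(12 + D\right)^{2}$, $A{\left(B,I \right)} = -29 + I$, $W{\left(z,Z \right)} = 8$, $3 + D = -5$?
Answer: $-3$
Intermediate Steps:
$D = -8$ ($D = -3 - 5 = -8$)
$g = 10$
$R = 16$ ($R = \left(12 - 8\right)^{2} = 4^{2} = 16$)
$c{\left(n,S \right)} = 16$
$A{\left(-536,g \right)} + c{\left(W{\left(-1,\frac{1}{12} \right)},-39 \right)} = \left(-29 + 10\right) + 16 = -19 + 16 = -3$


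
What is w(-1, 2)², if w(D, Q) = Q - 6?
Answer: 16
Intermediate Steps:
w(D, Q) = -6 + Q
w(-1, 2)² = (-6 + 2)² = (-4)² = 16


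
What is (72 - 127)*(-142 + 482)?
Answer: -18700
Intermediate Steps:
(72 - 127)*(-142 + 482) = -55*340 = -18700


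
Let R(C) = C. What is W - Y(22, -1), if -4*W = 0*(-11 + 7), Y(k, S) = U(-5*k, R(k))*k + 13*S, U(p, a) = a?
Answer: -471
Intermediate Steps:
Y(k, S) = k**2 + 13*S (Y(k, S) = k*k + 13*S = k**2 + 13*S)
W = 0 (W = -0*(-11 + 7) = -0*(-4) = -1/4*0 = 0)
W - Y(22, -1) = 0 - (22**2 + 13*(-1)) = 0 - (484 - 13) = 0 - 1*471 = 0 - 471 = -471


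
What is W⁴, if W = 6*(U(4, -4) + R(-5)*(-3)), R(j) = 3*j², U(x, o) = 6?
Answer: 2981133747216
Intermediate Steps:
W = -1314 (W = 6*(6 + (3*(-5)²)*(-3)) = 6*(6 + (3*25)*(-3)) = 6*(6 + 75*(-3)) = 6*(6 - 225) = 6*(-219) = -1314)
W⁴ = (-1314)⁴ = 2981133747216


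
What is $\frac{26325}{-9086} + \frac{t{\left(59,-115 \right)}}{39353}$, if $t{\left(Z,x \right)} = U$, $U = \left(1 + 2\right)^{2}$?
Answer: $- \frac{17557389}{6060362} \approx -2.8971$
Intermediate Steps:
$U = 9$ ($U = 3^{2} = 9$)
$t{\left(Z,x \right)} = 9$
$\frac{26325}{-9086} + \frac{t{\left(59,-115 \right)}}{39353} = \frac{26325}{-9086} + \frac{9}{39353} = 26325 \left(- \frac{1}{9086}\right) + 9 \cdot \frac{1}{39353} = - \frac{26325}{9086} + \frac{9}{39353} = - \frac{17557389}{6060362}$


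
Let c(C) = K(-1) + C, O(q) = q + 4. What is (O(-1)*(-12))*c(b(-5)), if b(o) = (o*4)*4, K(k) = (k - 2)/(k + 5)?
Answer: 2907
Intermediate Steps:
K(k) = (-2 + k)/(5 + k)
O(q) = 4 + q
b(o) = 16*o (b(o) = (4*o)*4 = 16*o)
c(C) = -¾ + C (c(C) = (-2 - 1)/(5 - 1) + C = -3/4 + C = (¼)*(-3) + C = -¾ + C)
(O(-1)*(-12))*c(b(-5)) = ((4 - 1)*(-12))*(-¾ + 16*(-5)) = (3*(-12))*(-¾ - 80) = -36*(-323/4) = 2907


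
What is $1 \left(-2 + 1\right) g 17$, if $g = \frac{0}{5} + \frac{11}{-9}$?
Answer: $\frac{187}{9} \approx 20.778$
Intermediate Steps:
$g = - \frac{11}{9}$ ($g = 0 \cdot \frac{1}{5} + 11 \left(- \frac{1}{9}\right) = 0 - \frac{11}{9} = - \frac{11}{9} \approx -1.2222$)
$1 \left(-2 + 1\right) g 17 = 1 \left(-2 + 1\right) \left(- \frac{11}{9}\right) 17 = 1 \left(-1\right) \left(- \frac{11}{9}\right) 17 = \left(-1\right) \left(- \frac{11}{9}\right) 17 = \frac{11}{9} \cdot 17 = \frac{187}{9}$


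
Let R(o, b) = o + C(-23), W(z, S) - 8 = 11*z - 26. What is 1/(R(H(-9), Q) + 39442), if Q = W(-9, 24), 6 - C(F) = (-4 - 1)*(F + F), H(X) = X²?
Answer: 1/39299 ≈ 2.5446e-5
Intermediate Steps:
W(z, S) = -18 + 11*z (W(z, S) = 8 + (11*z - 26) = 8 + (-26 + 11*z) = -18 + 11*z)
C(F) = 6 + 10*F (C(F) = 6 - (-4 - 1)*(F + F) = 6 - (-5)*2*F = 6 - (-10)*F = 6 + 10*F)
Q = -117 (Q = -18 + 11*(-9) = -18 - 99 = -117)
R(o, b) = -224 + o (R(o, b) = o + (6 + 10*(-23)) = o + (6 - 230) = o - 224 = -224 + o)
1/(R(H(-9), Q) + 39442) = 1/((-224 + (-9)²) + 39442) = 1/((-224 + 81) + 39442) = 1/(-143 + 39442) = 1/39299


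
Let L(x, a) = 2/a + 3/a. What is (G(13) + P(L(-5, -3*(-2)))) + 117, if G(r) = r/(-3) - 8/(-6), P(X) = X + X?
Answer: 347/3 ≈ 115.67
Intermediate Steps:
L(x, a) = 5/a
P(X) = 2*X
G(r) = 4/3 - r/3 (G(r) = r*(-1/3) - 8*(-1/6) = -r/3 + 4/3 = 4/3 - r/3)
(G(13) + P(L(-5, -3*(-2)))) + 117 = ((4/3 - 1/3*13) + 2*(5/((-3*(-2))))) + 117 = ((4/3 - 13/3) + 2*(5/6)) + 117 = (-3 + 2*(5*(1/6))) + 117 = (-3 + 2*(5/6)) + 117 = (-3 + 5/3) + 117 = -4/3 + 117 = 347/3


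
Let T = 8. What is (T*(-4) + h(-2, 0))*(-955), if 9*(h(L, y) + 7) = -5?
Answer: 339980/9 ≈ 37776.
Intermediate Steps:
h(L, y) = -68/9 (h(L, y) = -7 + (⅑)*(-5) = -7 - 5/9 = -68/9)
(T*(-4) + h(-2, 0))*(-955) = (8*(-4) - 68/9)*(-955) = (-32 - 68/9)*(-955) = -356/9*(-955) = 339980/9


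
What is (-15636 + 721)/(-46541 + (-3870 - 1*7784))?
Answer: 2983/11639 ≈ 0.25629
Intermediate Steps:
(-15636 + 721)/(-46541 + (-3870 - 1*7784)) = -14915/(-46541 + (-3870 - 7784)) = -14915/(-46541 - 11654) = -14915/(-58195) = -14915*(-1/58195) = 2983/11639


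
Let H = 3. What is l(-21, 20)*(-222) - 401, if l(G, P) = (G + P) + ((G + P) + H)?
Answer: -623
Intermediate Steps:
l(G, P) = 3 + 2*G + 2*P (l(G, P) = (G + P) + ((G + P) + 3) = (G + P) + (3 + G + P) = 3 + 2*G + 2*P)
l(-21, 20)*(-222) - 401 = (3 + 2*(-21) + 2*20)*(-222) - 401 = (3 - 42 + 40)*(-222) - 401 = 1*(-222) - 401 = -222 - 401 = -623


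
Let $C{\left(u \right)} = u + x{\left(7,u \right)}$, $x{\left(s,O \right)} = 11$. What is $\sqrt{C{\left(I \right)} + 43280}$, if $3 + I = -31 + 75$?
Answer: $2 \sqrt{10833} \approx 208.16$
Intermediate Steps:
$I = 41$ ($I = -3 + \left(-31 + 75\right) = -3 + 44 = 41$)
$C{\left(u \right)} = 11 + u$ ($C{\left(u \right)} = u + 11 = 11 + u$)
$\sqrt{C{\left(I \right)} + 43280} = \sqrt{\left(11 + 41\right) + 43280} = \sqrt{52 + 43280} = \sqrt{43332} = 2 \sqrt{10833}$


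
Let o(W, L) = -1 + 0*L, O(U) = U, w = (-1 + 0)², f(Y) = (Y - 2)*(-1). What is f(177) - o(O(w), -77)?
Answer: -174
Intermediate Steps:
f(Y) = 2 - Y (f(Y) = (-2 + Y)*(-1) = 2 - Y)
w = 1 (w = (-1)² = 1)
o(W, L) = -1 (o(W, L) = -1 + 0 = -1)
f(177) - o(O(w), -77) = (2 - 1*177) - 1*(-1) = (2 - 177) + 1 = -175 + 1 = -174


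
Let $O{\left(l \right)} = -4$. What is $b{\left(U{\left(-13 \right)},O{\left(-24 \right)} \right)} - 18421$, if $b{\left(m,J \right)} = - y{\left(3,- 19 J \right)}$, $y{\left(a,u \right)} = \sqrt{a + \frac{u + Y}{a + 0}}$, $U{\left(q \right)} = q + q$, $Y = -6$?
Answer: $-18421 - \frac{\sqrt{237}}{3} \approx -18426.0$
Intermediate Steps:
$U{\left(q \right)} = 2 q$
$y{\left(a,u \right)} = \sqrt{a + \frac{-6 + u}{a}}$ ($y{\left(a,u \right)} = \sqrt{a + \frac{u - 6}{a + 0}} = \sqrt{a + \frac{-6 + u}{a}}$)
$b{\left(m,J \right)} = - \sqrt{1 - \frac{19 J}{3}}$ ($b{\left(m,J \right)} = - \sqrt{\frac{-6 - 19 J + 3^{2}}{3}} = - \sqrt{\frac{-6 - 19 J + 9}{3}} = - \sqrt{\frac{3 - 19 J}{3}} = - \sqrt{1 - \frac{19 J}{3}}$)
$b{\left(U{\left(-13 \right)},O{\left(-24 \right)} \right)} - 18421 = - \frac{\sqrt{9 - -228}}{3} - 18421 = - \frac{\sqrt{9 + 228}}{3} - 18421 = - \frac{\sqrt{237}}{3} - 18421 = -18421 - \frac{\sqrt{237}}{3}$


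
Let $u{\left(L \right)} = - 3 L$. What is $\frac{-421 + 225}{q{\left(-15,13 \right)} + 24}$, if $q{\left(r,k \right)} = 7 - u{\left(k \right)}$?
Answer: $- \frac{14}{5} \approx -2.8$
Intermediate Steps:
$q{\left(r,k \right)} = 7 + 3 k$ ($q{\left(r,k \right)} = 7 - - 3 k = 7 + 3 k$)
$\frac{-421 + 225}{q{\left(-15,13 \right)} + 24} = \frac{-421 + 225}{\left(7 + 3 \cdot 13\right) + 24} = - \frac{196}{\left(7 + 39\right) + 24} = - \frac{196}{46 + 24} = - \frac{196}{70} = \left(-196\right) \frac{1}{70} = - \frac{14}{5}$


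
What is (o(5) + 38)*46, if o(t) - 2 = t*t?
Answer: 2990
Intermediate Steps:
o(t) = 2 + t² (o(t) = 2 + t*t = 2 + t²)
(o(5) + 38)*46 = ((2 + 5²) + 38)*46 = ((2 + 25) + 38)*46 = (27 + 38)*46 = 65*46 = 2990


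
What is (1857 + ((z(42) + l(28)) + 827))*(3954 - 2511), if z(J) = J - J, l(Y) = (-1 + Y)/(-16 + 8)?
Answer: 30945135/8 ≈ 3.8681e+6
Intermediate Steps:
l(Y) = ⅛ - Y/8 (l(Y) = (-1 + Y)/(-8) = (-1 + Y)*(-⅛) = ⅛ - Y/8)
z(J) = 0
(1857 + ((z(42) + l(28)) + 827))*(3954 - 2511) = (1857 + ((0 + (⅛ - ⅛*28)) + 827))*(3954 - 2511) = (1857 + ((0 + (⅛ - 7/2)) + 827))*1443 = (1857 + ((0 - 27/8) + 827))*1443 = (1857 + (-27/8 + 827))*1443 = (1857 + 6589/8)*1443 = (21445/8)*1443 = 30945135/8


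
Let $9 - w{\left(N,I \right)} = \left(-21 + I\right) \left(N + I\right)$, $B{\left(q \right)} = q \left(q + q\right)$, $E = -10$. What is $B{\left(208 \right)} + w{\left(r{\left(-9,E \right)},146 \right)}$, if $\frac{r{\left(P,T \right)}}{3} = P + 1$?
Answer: $71287$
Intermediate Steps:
$r{\left(P,T \right)} = 3 + 3 P$ ($r{\left(P,T \right)} = 3 \left(P + 1\right) = 3 \left(1 + P\right) = 3 + 3 P$)
$B{\left(q \right)} = 2 q^{2}$ ($B{\left(q \right)} = q 2 q = 2 q^{2}$)
$w{\left(N,I \right)} = 9 - \left(-21 + I\right) \left(I + N\right)$ ($w{\left(N,I \right)} = 9 - \left(-21 + I\right) \left(N + I\right) = 9 - \left(-21 + I\right) \left(I + N\right)$)
$B{\left(208 \right)} + w{\left(r{\left(-9,E \right)},146 \right)} = 2 \cdot 208^{2} + \left(9 - 146^{2} + 21 \cdot 146 + 21 \left(3 + 3 \left(-9\right)\right) - 146 \left(3 + 3 \left(-9\right)\right)\right) = 2 \cdot 43264 + \left(9 - 21316 + 3066 + 21 \left(3 - 27\right) - 146 \left(3 - 27\right)\right) = 86528 + \left(9 - 21316 + 3066 + 21 \left(-24\right) - 146 \left(-24\right)\right) = 86528 + \left(9 - 21316 + 3066 - 504 + 3504\right) = 86528 - 15241 = 71287$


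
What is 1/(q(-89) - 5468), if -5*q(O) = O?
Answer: -5/27251 ≈ -0.00018348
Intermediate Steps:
q(O) = -O/5
1/(q(-89) - 5468) = 1/(-⅕*(-89) - 5468) = 1/(89/5 - 5468) = 1/(-27251/5) = -5/27251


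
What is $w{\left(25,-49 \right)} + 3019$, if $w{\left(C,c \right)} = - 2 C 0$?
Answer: $3019$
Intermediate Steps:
$w{\left(C,c \right)} = 0$
$w{\left(25,-49 \right)} + 3019 = 0 + 3019 = 3019$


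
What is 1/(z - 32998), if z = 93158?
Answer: 1/60160 ≈ 1.6622e-5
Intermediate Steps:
1/(z - 32998) = 1/(93158 - 32998) = 1/60160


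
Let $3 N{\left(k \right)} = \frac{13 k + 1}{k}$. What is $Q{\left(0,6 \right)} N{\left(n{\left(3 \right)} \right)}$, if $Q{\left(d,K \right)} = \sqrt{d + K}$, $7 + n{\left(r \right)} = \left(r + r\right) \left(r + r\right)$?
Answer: $\frac{126 \sqrt{6}}{29} \approx 10.643$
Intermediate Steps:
$n{\left(r \right)} = -7 + 4 r^{2}$ ($n{\left(r \right)} = -7 + \left(r + r\right) \left(r + r\right) = -7 + 2 r 2 r = -7 + 4 r^{2}$)
$N{\left(k \right)} = \frac{1 + 13 k}{3 k}$ ($N{\left(k \right)} = \frac{\left(13 k + 1\right) \frac{1}{k}}{3} = \frac{\left(1 + 13 k\right) \frac{1}{k}}{3} = \frac{\frac{1}{k} \left(1 + 13 k\right)}{3} = \frac{1 + 13 k}{3 k}$)
$Q{\left(d,K \right)} = \sqrt{K + d}$
$Q{\left(0,6 \right)} N{\left(n{\left(3 \right)} \right)} = \sqrt{6 + 0} \frac{1 + 13 \left(-7 + 4 \cdot 3^{2}\right)}{3 \left(-7 + 4 \cdot 3^{2}\right)} = \sqrt{6} \frac{1 + 13 \left(-7 + 4 \cdot 9\right)}{3 \left(-7 + 4 \cdot 9\right)} = \sqrt{6} \frac{1 + 13 \left(-7 + 36\right)}{3 \left(-7 + 36\right)} = \sqrt{6} \frac{1 + 13 \cdot 29}{3 \cdot 29} = \sqrt{6} \cdot \frac{1}{3} \cdot \frac{1}{29} \left(1 + 377\right) = \sqrt{6} \cdot \frac{1}{3} \cdot \frac{1}{29} \cdot 378 = \sqrt{6} \cdot \frac{126}{29} = \frac{126 \sqrt{6}}{29}$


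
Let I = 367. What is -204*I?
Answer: -74868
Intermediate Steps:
-204*I = -204*367 = -74868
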